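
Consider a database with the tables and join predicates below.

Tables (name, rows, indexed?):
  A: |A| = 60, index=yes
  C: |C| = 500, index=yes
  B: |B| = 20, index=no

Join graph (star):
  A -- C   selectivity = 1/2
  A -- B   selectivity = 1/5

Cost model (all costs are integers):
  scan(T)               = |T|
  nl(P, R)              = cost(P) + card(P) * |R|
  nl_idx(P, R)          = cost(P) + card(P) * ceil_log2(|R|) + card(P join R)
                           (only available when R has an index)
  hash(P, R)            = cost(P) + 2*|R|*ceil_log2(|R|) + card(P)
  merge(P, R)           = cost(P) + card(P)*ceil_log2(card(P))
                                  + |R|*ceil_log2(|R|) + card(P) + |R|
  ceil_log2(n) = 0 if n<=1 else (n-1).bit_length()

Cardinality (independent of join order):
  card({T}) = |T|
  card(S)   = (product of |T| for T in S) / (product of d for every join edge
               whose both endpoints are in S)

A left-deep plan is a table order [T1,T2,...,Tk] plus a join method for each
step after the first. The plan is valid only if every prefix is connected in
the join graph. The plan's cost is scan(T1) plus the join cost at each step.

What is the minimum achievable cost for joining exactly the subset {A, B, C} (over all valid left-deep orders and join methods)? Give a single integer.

7480

Selinger DP over subsets of {A,B,C}:
  {A}: scan cost=60, card=60
  {C}: scan cost=500, card=500
  {B}: scan cost=20, card=20
  {AC}: card=15000; try (A,hash)→1720, (C,merge)→5480, (A,merge)→5920, (C,hash)→9120, (C,nl_idx)→15600, (A,nl_idx)→18500 …(+2); best=1720 via (A,hash)
  {AB}: card=240; try (B,hash)→320, (A,nl_idx)→380, (A,merge)→560, (B,merge)→600, (A,hash)→760, (A,nl)→1220 …(+1); best=320 via (B,hash)
  {ABC}: card=60000; try (C,merge)→7480, (C,hash)→9560, (B,hash)→16920, (C,nl_idx)→62480, (C,nl)→120320, (B,merge)→226840 …(+1); best=7480 via (C,merge)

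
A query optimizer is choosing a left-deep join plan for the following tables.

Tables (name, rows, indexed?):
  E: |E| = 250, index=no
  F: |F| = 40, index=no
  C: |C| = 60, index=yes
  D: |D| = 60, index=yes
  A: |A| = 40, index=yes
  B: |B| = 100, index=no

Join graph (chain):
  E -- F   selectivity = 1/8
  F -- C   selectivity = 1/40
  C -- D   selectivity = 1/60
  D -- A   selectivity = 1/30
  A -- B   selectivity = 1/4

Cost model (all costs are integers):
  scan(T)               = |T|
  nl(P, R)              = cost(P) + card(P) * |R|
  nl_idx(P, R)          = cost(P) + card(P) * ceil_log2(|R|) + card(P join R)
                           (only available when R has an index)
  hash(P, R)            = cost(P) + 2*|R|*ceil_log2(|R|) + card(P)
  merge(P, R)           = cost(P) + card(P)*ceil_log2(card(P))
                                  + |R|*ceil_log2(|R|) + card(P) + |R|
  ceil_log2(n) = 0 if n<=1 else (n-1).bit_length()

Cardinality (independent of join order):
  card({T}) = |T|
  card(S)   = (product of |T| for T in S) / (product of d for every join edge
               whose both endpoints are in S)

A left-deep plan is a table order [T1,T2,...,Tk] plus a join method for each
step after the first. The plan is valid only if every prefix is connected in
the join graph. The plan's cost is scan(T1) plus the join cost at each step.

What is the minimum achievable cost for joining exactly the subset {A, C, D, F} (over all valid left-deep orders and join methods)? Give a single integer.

Selinger DP over subsets of {A,C,D,F}:
  {F}: scan cost=40, card=40
  {C}: scan cost=60, card=60
  {D}: scan cost=60, card=60
  {A}: scan cost=40, card=40
  {CF}: card=60; try (C,nl_idx)→340, (F,hash)→600, (C,merge)→740, (F,merge)→760, (C,hash)→800, (C,nl)→2440 …(+1); best=340 via (C,nl_idx)
  {CD}: card=60; try (D,nl_idx)→480, (C,nl_idx)→480, (D,hash)→840, (C,hash)→840, (D,merge)→900, (C,merge)→900 …(+2); best=480 via (D,nl_idx)
  {AD}: card=80; try (D,nl_idx)→360, (A,nl_idx)→500, (A,hash)→600, (D,merge)→740, (A,merge)→760, (D,hash)→800 …(+2); best=360 via (D,nl_idx)
  {CDF}: card=60; try (D,nl_idx)→760, (F,hash)→1020, (D,hash)→1120, (F,merge)→1180, (D,merge)→1180, (F,nl)→2880 …(+1); best=760 via (D,nl_idx)
  {ACD}: card=80; try (C,nl_idx)→920, (A,nl_idx)→920, (A,hash)→1020, (C,hash)→1160, (A,merge)→1180, (C,merge)→1420 …(+2); best=920 via (C,nl_idx)
  {ACDF}: card=80; try (A,nl_idx)→1200, (A,hash)→1300, (A,merge)→1460, (F,hash)→1480, (F,merge)→1840, (A,nl)→3160 …(+1); best=1200 via (A,nl_idx)

1200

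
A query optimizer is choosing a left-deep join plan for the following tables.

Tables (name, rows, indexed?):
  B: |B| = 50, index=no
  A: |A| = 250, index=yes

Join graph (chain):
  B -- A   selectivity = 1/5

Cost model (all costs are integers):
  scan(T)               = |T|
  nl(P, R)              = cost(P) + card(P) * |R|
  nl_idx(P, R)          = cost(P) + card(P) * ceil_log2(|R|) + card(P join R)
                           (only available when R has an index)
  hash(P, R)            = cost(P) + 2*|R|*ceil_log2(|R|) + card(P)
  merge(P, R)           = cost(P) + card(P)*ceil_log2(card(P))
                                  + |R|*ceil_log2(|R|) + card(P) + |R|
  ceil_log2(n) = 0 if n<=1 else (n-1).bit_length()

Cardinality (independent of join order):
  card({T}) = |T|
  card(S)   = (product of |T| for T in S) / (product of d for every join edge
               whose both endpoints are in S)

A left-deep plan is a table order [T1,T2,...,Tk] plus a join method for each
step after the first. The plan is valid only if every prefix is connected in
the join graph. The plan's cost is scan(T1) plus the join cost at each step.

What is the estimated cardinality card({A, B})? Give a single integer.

Tables in S: A(250), B(50)
Edges inside S: B-A(d=5)
numerator = 250 * 50 = 12500
denominator = 5 = 5
card(S) = 12500 / 5 = 2500

2500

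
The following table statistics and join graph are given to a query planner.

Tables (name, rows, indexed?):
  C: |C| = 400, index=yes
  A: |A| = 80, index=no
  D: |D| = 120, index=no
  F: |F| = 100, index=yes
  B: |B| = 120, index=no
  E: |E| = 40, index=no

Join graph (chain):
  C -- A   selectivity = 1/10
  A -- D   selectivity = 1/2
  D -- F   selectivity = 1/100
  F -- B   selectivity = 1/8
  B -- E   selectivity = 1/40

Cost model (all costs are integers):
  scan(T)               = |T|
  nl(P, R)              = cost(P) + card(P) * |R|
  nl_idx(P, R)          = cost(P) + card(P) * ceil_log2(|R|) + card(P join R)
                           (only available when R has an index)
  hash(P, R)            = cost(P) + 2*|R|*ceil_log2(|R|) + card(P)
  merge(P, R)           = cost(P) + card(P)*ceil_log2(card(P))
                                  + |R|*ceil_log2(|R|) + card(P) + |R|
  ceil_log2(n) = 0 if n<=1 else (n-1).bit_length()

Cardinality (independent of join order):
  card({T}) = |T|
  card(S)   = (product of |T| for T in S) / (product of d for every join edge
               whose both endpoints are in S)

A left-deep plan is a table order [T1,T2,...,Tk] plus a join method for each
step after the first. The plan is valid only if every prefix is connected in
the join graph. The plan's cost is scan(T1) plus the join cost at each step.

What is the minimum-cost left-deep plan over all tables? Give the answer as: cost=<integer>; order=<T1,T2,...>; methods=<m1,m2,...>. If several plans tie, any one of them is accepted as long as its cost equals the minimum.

cost=87280; order=D,F,B,E,A,C; methods=nl_idx,hash,hash,hash,hash

Selinger DP (subsets sized 1..n):
  {C}: scan cost=400, card=400
  {A}: scan cost=80, card=80
  {D}: scan cost=120, card=120
  {F}: scan cost=100, card=100
  {B}: scan cost=120, card=120
  {E}: scan cost=40, card=40
  {AC}: card=3200; try (A,hash)→1920, (C,nl_idx)→4000, (C,merge)→4720, (A,merge)→5040, (C,hash)→7360, (C,nl)→32080 …(+1); best=1920 via (A,hash)
  {AD}: card=4800; try (A,hash)→1360, (D,merge)→1680, (A,merge)→1720, (D,hash)→1840, (D,nl)→9680, (A,nl)→9720; best=1360 via (A,hash)
  {DF}: card=120; try (F,nl_idx)→1080, (F,hash)→1640, (D,merge)→1860, (F,merge)→1880, (D,hash)→1880, (D,nl)→12100 …(+1); best=1080 via (F,nl_idx)
  {BF}: card=1500; try (F,hash)→1640, (B,merge)→1860, (F,merge)→1880, (B,hash)→1880, (F,nl_idx)→2460, (B,nl)→12100 …(+1); best=1640 via (F,hash)
  {BE}: card=120; try (E,hash)→720, (B,merge)→1280, (E,merge)→1360, (B,hash)→1760, (B,nl)→4840, (E,nl)→4920; best=720 via (E,hash)
  {ACD}: card=192000; try (D,hash)→6800, (C,hash)→13360, (D,merge)→44480, (C,merge)→72560, (C,nl_idx)→236560, (D,nl)→385920 …(+1); best=6800 via (D,hash)
  {ADF}: card=4800; try (A,hash)→2320, (A,merge)→2680, (F,hash)→7560, (A,nl)→10680, (F,nl_idx)→39760, (F,merge)→69360 …(+1); best=2320 via (A,hash)
  {BDF}: card=1800; try (B,hash)→2880, (B,merge)→3000, (D,hash)→4820, (B,nl)→15480, (D,merge)→20600, (D,nl)→181640; best=2880 via (B,hash)
  {BEF}: card=1500; try (F,hash)→2240, (F,merge)→2480, (F,nl_idx)→3060, (E,hash)→3620, (F,nl)→12720, (E,merge)→19920 …(+1); best=2240 via (F,hash)
  {ACDF}: card=192000; try (C,hash)→14320, (C,merge)→73520, (F,hash)→200200, (C,nl_idx)→237520, (F,nl_idx)→1542800, (C,nl)→1922320 …(+2); best=14320 via (C,hash)
  {ABDF}: card=72000; try (A,hash)→5800, (B,hash)→8800, (A,merge)→25120, (B,merge)→70480, (A,nl)→146880, (B,nl)→578320; best=5800 via (A,hash)
  {BDEF}: card=1800; try (E,hash)→5160, (D,hash)→5420, (D,merge)→21200, (E,merge)→24760, (E,nl)→74880, (D,nl)→182240; best=5160 via (E,hash)
  {ABCDF}: card=2880000; try (C,hash)→85000, (B,hash)→208000, (C,merge)→1305800, (C,nl_idx)→3533800, (B,merge)→3663280, (B,nl)→23054320 …(+1); best=85000 via (C,hash)
  {ABDEF}: card=72000; try (A,hash)→8080, (A,merge)→27400, (E,hash)→78280, (A,nl)→149160, (E,merge)→1302080, (E,nl)→2885800; best=8080 via (A,hash)
  {ABCDEF}: card=2880000; try (C,hash)→87280, (C,merge)→1308080, (E,hash)→2965480, (C,nl_idx)→3536080, (C,nl)→28808080, (E,merge)→66325280 …(+1); best=87280 via (C,hash)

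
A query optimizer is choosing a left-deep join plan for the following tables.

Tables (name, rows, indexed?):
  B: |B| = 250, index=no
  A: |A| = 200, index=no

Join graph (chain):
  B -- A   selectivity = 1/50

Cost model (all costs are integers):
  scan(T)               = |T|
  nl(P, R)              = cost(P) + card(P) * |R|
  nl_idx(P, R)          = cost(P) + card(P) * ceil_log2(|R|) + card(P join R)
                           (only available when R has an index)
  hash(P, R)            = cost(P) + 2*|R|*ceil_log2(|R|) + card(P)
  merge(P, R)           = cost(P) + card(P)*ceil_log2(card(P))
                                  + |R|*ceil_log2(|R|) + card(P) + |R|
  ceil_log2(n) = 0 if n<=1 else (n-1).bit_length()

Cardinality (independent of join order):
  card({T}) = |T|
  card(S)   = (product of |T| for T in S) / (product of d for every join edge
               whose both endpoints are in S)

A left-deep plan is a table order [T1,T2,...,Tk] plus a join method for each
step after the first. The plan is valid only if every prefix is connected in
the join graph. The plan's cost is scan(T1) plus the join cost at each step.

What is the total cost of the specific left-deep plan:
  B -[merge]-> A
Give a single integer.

step 1: scan B: cost=250, card=250
step 2: join A via merge
    card(P join A) = 250*200/(50) = 1000
    cost = 250 + 250*8 + 200*8 + 250 + 200 = 4300

4300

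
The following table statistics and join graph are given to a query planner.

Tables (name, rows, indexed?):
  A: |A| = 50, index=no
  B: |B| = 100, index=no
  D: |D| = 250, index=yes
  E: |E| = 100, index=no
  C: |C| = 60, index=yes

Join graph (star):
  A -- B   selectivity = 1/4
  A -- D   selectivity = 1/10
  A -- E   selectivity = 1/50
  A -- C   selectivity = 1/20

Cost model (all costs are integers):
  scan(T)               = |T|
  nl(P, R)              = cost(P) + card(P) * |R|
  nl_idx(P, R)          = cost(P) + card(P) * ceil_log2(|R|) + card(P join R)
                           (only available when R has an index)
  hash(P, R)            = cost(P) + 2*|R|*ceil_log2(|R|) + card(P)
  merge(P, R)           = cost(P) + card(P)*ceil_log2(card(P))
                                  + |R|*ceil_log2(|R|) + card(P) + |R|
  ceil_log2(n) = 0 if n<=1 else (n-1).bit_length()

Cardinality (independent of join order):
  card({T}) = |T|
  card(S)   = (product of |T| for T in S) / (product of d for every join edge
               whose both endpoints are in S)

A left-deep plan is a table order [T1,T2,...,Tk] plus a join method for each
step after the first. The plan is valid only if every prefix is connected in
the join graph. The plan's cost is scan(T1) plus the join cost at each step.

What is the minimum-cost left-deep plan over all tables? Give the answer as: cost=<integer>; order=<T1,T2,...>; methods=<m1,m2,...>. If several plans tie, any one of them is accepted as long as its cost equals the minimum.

cost=14820; order=E,A,C,B,D; methods=hash,hash,hash,hash

Selinger DP (subsets sized 1..n):
  {A}: scan cost=50, card=50
  {B}: scan cost=100, card=100
  {D}: scan cost=250, card=250
  {E}: scan cost=100, card=100
  {C}: scan cost=60, card=60
  {AB}: card=1250; try (A,hash)→800, (B,merge)→1200, (A,merge)→1250, (B,hash)→1500, (B,nl)→5050, (A,nl)→5100; best=800 via (A,hash)
  {AD}: card=1250; try (A,hash)→1100, (D,nl_idx)→1700, (D,merge)→2650, (A,merge)→2850, (D,hash)→4100, (D,nl)→12550 …(+1); best=1100 via (A,hash)
  {AE}: card=100; try (A,hash)→800, (E,merge)→1200, (A,merge)→1250, (E,hash)→1500, (E,nl)→5050, (A,nl)→5100; best=800 via (A,hash)
  {AC}: card=150; try (C,nl_idx)→500, (A,hash)→720, (C,hash)→820, (C,merge)→820, (A,merge)→830, (C,nl)→3050 …(+1); best=500 via (C,nl_idx)
  {ABD}: card=31250; try (B,hash)→3750, (D,hash)→6050, (B,merge)→16900, (D,merge)→18050, (D,nl_idx)→42050, (B,nl)→126100 …(+1); best=3750 via (B,hash)
  {ABE}: card=2500; try (B,hash)→2300, (B,merge)→2400, (E,hash)→3450, (B,nl)→10800, (E,merge)→16600, (E,nl)→125800; best=2300 via (B,hash)
  {ABC}: card=3750; try (B,hash)→2050, (B,merge)→2650, (C,hash)→2770, (C,nl_idx)→12050, (B,nl)→15500, (C,merge)→16220 …(+1); best=2050 via (B,hash)
  {ADE}: card=2500; try (E,hash)→3750, (D,merge)→3850, (D,nl_idx)→4100, (D,hash)→4900, (E,merge)→16900, (D,nl)→25800 …(+1); best=3750 via (E,hash)
  {ACD}: card=3750; try (C,hash)→3070, (D,merge)→4100, (D,hash)→4650, (D,nl_idx)→5450, (C,nl_idx)→12350, (C,merge)→16520 …(+2); best=3070 via (C,hash)
  {ACE}: card=300; try (C,hash)→1620, (C,nl_idx)→1700, (C,merge)→2020, (E,hash)→2050, (E,merge)→2650, (C,nl)→6800 …(+1); best=1620 via (C,hash)
  {ABDE}: card=62500; try (B,hash)→7650, (D,hash)→8800, (E,hash)→36400, (D,merge)→37050, (B,merge)→37050, (D,nl_idx)→84800 …(+4); best=7650 via (B,hash)
  {ABCD}: card=93750; try (B,hash)→8220, (D,hash)→9800, (C,hash)→35720, (B,merge)→52620, (D,merge)→53050, (D,nl_idx)→125800 …(+5); best=8220 via (B,hash)
  {ABCE}: card=7500; try (B,hash)→3320, (B,merge)→5420, (C,hash)→5520, (E,hash)→7200, (C,nl_idx)→24800, (B,nl)→31620 …(+4); best=3320 via (B,hash)
  {ACDE}: card=7500; try (D,hash)→5920, (D,merge)→6870, (C,hash)→6970, (E,hash)→8220, (D,nl_idx)→11520, (C,nl_idx)→26250 …(+5); best=5920 via (D,hash)
  {ABCDE}: card=187500; try (D,hash)→14820, (B,hash)→14820, (C,hash)→70870, (E,hash)→103370, (D,merge)→110570, (B,merge)→111720 …(+8); best=14820 via (D,hash)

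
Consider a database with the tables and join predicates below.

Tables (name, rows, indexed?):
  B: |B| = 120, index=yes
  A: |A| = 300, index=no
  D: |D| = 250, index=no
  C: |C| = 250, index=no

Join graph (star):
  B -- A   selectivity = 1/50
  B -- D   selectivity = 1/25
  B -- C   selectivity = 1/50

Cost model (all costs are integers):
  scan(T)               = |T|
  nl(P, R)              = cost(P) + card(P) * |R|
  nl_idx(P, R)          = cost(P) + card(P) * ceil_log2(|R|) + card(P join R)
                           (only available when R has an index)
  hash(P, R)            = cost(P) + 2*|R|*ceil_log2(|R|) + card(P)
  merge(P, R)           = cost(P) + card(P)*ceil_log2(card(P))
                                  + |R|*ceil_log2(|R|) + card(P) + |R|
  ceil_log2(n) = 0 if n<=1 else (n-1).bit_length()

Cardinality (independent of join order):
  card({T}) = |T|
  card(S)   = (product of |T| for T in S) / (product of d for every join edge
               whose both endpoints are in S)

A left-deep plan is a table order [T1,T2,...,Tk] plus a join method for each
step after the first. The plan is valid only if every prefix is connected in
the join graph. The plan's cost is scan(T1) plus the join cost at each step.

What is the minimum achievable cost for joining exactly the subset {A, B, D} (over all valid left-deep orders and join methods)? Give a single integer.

Selinger DP over subsets of {A,B,D}:
  {B}: scan cost=120, card=120
  {A}: scan cost=300, card=300
  {D}: scan cost=250, card=250
  {AB}: card=720; try (B,hash)→2280, (B,nl_idx)→3120, (A,merge)→4080, (B,merge)→4260, (A,hash)→5640, (A,nl)→36120 …(+1); best=2280 via (B,hash)
  {BD}: card=1200; try (B,hash)→2180, (B,nl_idx)→3200, (D,merge)→3330, (B,merge)→3460, (D,hash)→4240, (D,nl)→30120 …(+1); best=2180 via (B,hash)
  {ABD}: card=7200; try (D,hash)→7000, (A,hash)→8780, (D,merge)→12450, (A,merge)→19580, (D,nl)→182280, (A,nl)→362180; best=7000 via (D,hash)

7000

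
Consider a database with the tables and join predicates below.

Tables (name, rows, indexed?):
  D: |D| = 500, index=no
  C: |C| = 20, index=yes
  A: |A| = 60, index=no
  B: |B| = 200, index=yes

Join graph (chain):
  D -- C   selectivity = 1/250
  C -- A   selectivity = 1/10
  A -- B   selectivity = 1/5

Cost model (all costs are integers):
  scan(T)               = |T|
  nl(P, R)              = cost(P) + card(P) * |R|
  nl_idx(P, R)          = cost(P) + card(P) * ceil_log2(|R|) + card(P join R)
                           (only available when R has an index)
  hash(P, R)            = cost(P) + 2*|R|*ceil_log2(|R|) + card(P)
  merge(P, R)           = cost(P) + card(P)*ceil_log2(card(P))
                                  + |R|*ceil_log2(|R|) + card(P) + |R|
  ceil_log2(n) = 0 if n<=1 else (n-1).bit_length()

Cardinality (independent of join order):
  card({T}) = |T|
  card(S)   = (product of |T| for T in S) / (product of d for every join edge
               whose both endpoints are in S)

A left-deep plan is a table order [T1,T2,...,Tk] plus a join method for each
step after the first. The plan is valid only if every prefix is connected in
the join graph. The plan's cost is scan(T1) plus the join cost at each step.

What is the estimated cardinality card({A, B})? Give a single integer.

Tables in S: A(60), B(200)
Edges inside S: A-B(d=5)
numerator = 60 * 200 = 12000
denominator = 5 = 5
card(S) = 12000 / 5 = 2400

2400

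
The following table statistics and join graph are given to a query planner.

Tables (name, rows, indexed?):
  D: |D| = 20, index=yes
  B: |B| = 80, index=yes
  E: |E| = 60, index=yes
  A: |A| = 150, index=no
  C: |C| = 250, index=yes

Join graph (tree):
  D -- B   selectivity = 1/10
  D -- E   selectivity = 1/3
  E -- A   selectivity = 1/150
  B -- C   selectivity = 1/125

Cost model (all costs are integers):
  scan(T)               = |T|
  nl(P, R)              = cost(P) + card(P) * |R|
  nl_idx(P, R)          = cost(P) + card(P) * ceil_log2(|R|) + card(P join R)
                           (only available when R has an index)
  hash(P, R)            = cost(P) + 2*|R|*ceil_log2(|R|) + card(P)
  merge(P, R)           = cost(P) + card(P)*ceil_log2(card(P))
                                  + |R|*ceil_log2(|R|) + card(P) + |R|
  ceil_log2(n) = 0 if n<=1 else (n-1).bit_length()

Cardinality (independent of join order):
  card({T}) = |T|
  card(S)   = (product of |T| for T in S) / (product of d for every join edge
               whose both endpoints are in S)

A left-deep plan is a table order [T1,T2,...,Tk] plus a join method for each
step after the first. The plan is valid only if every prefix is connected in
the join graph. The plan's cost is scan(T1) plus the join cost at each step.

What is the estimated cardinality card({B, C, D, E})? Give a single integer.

Tables in S: B(80), C(250), D(20), E(60)
Edges inside S: D-B(d=10), D-E(d=3), B-C(d=125)
numerator = 80 * 250 * 20 * 60 = 24000000
denominator = 10 * 3 * 125 = 3750
card(S) = 24000000 / 3750 = 6400

6400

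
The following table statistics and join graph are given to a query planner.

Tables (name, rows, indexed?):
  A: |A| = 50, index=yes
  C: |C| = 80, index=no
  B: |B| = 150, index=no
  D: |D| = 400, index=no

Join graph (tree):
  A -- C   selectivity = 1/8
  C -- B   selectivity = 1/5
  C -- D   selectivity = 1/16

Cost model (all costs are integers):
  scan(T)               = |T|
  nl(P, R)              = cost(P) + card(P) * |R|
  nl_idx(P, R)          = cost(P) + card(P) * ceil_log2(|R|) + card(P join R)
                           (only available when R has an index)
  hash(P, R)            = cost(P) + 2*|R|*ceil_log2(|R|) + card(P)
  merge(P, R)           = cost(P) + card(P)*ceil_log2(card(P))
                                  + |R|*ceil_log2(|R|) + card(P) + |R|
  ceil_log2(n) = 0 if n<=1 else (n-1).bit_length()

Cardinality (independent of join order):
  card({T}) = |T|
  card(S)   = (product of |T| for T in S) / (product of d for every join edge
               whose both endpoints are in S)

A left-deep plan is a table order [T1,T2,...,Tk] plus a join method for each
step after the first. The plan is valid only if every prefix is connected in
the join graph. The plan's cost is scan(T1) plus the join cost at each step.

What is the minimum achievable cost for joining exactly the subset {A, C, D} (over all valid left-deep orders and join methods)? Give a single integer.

4520

Selinger DP over subsets of {A,C,D}:
  {A}: scan cost=50, card=50
  {C}: scan cost=80, card=80
  {D}: scan cost=400, card=400
  {AC}: card=500; try (A,hash)→760, (C,merge)→1040, (A,nl_idx)→1060, (A,merge)→1070, (C,hash)→1220, (C,nl)→4050 …(+1); best=760 via (A,hash)
  {CD}: card=2000; try (C,hash)→1920, (D,merge)→4720, (C,merge)→5040, (D,hash)→7360, (D,nl)→32080, (C,nl)→32400; best=1920 via (C,hash)
  {ACD}: card=12500; try (A,hash)→4520, (D,hash)→8460, (D,merge)→9760, (A,merge)→26270, (A,nl_idx)→26420, (A,nl)→101920 …(+1); best=4520 via (A,hash)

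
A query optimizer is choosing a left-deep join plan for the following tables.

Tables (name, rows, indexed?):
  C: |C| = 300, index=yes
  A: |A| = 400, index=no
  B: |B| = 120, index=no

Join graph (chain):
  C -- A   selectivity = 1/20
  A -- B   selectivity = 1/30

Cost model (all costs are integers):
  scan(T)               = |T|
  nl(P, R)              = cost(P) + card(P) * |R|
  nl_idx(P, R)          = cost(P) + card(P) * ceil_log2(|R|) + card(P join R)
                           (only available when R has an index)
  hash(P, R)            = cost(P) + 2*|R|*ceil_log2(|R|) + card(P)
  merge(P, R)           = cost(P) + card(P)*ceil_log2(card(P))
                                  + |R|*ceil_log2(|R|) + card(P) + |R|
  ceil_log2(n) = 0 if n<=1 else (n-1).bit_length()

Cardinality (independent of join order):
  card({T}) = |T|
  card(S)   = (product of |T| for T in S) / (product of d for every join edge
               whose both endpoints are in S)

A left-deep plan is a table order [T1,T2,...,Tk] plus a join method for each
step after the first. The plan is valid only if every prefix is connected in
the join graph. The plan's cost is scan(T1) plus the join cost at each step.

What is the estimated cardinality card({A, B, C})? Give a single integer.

Tables in S: A(400), B(120), C(300)
Edges inside S: C-A(d=20), A-B(d=30)
numerator = 400 * 120 * 300 = 14400000
denominator = 20 * 30 = 600
card(S) = 14400000 / 600 = 24000

24000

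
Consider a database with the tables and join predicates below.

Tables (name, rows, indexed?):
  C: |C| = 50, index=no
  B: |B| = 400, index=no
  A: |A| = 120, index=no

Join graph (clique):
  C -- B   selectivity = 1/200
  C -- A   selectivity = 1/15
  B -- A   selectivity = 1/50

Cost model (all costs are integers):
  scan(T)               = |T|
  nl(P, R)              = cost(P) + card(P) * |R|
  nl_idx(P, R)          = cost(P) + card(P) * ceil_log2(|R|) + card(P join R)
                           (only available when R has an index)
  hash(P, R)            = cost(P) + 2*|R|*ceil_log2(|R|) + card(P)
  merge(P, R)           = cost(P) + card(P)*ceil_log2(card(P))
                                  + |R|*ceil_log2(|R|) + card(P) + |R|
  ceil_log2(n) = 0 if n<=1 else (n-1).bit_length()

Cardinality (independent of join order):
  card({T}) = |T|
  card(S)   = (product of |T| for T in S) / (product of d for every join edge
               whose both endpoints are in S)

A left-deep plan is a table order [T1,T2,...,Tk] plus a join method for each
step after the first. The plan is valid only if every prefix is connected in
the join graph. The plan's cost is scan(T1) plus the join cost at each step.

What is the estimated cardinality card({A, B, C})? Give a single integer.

Tables in S: A(120), B(400), C(50)
Edges inside S: C-B(d=200), C-A(d=15), B-A(d=50)
numerator = 120 * 400 * 50 = 2400000
denominator = 200 * 15 * 50 = 150000
card(S) = 2400000 / 150000 = 16

16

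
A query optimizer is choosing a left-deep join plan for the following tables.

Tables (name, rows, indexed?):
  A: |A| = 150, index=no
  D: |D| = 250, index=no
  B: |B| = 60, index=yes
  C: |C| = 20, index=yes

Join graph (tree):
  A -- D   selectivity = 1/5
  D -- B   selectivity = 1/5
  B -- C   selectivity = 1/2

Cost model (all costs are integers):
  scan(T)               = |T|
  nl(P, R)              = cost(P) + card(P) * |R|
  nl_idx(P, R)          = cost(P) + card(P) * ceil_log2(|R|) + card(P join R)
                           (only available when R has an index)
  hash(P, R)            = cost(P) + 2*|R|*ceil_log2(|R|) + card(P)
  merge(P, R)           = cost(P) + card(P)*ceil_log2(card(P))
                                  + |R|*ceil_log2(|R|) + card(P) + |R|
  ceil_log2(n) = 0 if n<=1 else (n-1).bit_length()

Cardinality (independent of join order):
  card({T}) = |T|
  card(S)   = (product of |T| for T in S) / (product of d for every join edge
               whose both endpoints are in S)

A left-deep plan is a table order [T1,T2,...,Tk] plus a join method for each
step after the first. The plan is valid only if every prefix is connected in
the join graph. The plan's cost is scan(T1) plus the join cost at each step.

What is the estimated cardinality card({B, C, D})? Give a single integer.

Tables in S: B(60), C(20), D(250)
Edges inside S: D-B(d=5), B-C(d=2)
numerator = 60 * 20 * 250 = 300000
denominator = 5 * 2 = 10
card(S) = 300000 / 10 = 30000

30000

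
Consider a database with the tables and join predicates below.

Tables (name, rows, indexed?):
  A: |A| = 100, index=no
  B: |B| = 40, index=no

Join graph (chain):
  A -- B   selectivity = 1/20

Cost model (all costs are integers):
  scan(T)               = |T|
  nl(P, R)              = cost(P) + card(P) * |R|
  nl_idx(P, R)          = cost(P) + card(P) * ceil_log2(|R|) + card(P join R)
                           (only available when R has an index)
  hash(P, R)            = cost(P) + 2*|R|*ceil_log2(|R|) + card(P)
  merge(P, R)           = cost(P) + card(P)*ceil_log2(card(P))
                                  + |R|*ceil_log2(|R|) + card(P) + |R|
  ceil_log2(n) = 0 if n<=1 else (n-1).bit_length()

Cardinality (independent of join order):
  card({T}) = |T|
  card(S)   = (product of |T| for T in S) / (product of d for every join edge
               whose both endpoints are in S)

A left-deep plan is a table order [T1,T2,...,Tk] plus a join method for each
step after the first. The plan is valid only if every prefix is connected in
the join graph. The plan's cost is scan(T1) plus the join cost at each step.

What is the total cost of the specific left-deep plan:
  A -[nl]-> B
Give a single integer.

step 1: scan A: cost=100, card=100
step 2: join B via nl
    card(P join B) = 100*40/(20) = 200
    cost = 100 + 100*40 = 4100

4100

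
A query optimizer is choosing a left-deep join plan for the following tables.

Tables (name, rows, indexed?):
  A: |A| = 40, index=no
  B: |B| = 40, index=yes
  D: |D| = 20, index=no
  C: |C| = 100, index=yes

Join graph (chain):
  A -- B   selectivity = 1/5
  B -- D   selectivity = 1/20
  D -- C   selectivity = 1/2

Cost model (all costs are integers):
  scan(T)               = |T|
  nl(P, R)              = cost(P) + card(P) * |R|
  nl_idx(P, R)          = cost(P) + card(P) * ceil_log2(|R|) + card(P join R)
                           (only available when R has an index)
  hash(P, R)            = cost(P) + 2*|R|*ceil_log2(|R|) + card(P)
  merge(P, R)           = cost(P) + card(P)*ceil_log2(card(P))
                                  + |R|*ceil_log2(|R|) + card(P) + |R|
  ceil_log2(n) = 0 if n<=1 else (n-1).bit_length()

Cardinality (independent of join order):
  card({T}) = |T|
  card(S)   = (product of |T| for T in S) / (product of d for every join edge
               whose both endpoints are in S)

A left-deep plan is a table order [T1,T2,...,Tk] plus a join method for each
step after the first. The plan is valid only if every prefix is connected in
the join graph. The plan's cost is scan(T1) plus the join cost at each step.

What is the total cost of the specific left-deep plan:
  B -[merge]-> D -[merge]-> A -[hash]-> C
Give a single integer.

step 1: scan B: cost=40, card=40
step 2: join D via merge
    card(P join D) = 40*20/(20) = 40
    cost = 40 + 40*6 + 20*5 + 40 + 20 = 440
step 3: join A via merge
    card(P join A) = 40*40/(5) = 320
    cost = 440 + 40*6 + 40*6 + 40 + 40 = 1000
step 4: join C via hash
    card(P join C) = 320*100/(2) = 16000
    cost = 1000 + 2*100*7 + 320 = 2720

2720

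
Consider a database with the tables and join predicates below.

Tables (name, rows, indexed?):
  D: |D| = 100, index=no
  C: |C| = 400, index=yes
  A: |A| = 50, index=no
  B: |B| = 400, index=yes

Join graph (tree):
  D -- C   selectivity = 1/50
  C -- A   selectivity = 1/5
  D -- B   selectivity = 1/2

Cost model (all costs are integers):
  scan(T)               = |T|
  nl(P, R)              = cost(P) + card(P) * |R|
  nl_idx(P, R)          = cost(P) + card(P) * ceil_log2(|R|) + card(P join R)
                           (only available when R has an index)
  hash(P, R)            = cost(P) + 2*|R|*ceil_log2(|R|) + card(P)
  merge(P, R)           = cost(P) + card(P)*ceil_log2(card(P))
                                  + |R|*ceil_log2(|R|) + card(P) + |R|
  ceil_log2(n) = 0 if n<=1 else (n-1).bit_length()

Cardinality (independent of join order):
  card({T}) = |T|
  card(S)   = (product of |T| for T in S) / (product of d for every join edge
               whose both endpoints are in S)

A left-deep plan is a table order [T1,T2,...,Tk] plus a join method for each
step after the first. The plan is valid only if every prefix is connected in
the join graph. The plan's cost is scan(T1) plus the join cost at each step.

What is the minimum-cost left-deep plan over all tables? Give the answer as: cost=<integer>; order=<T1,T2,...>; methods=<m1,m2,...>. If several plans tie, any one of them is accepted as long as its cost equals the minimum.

Selinger DP (subsets sized 1..n):
  {D}: scan cost=100, card=100
  {C}: scan cost=400, card=400
  {A}: scan cost=50, card=50
  {B}: scan cost=400, card=400
  {CD}: card=800; try (C,nl_idx)→1800, (D,hash)→2200, (C,merge)→4900, (D,merge)→5200, (C,hash)→7400, (C,nl)→40100 …(+1); best=1800 via (C,nl_idx)
  {BD}: card=20000; try (D,hash)→2200, (B,merge)→4900, (D,merge)→5200, (B,hash)→7400, (B,nl_idx)→21000, (B,nl)→40100 …(+1); best=2200 via (D,hash)
  {AC}: card=4000; try (A,hash)→1400, (C,merge)→4400, (C,nl_idx)→4500, (A,merge)→4750, (C,hash)→7300, (C,nl)→20050 …(+1); best=1400 via (A,hash)
  {ACD}: card=8000; try (A,hash)→3200, (D,hash)→6800, (A,merge)→10950, (A,nl)→41800, (D,merge)→54200, (D,nl)→401400; best=3200 via (A,hash)
  {BCD}: card=160000; try (B,hash)→9800, (B,merge)→14600, (C,hash)→29400, (B,nl_idx)→169000, (B,nl)→321800, (C,merge)→326200 …(+2); best=9800 via (B,hash)
  {ABCD}: card=1600000; try (B,hash)→18400, (B,merge)→119200, (A,hash)→170400, (B,nl_idx)→1675200, (A,merge)→3050150, (B,nl)→3203200 …(+1); best=18400 via (B,hash)

cost=18400; order=D,C,A,B; methods=nl_idx,hash,hash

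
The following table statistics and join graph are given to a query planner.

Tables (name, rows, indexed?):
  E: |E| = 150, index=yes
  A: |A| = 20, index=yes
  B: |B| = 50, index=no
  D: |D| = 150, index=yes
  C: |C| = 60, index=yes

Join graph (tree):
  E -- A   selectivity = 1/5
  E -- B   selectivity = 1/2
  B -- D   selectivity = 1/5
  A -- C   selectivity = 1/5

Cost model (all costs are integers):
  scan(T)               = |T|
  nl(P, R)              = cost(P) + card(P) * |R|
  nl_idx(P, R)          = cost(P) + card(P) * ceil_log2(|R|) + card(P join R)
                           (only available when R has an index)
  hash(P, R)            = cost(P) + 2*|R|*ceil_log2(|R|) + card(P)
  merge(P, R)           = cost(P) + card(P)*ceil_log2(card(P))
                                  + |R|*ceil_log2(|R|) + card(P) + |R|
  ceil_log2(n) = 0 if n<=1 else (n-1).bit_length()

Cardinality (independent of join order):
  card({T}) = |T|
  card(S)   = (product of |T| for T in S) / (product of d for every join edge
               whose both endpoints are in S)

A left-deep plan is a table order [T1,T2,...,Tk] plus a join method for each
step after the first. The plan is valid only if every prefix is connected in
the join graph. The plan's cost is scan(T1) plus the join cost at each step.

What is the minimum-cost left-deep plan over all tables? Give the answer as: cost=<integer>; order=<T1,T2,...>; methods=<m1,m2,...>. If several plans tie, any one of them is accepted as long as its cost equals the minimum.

Selinger DP (subsets sized 1..n):
  {E}: scan cost=150, card=150
  {A}: scan cost=20, card=20
  {B}: scan cost=50, card=50
  {D}: scan cost=150, card=150
  {C}: scan cost=60, card=60
  {AE}: card=600; try (A,hash)→500, (E,nl_idx)→780, (E,merge)→1490, (A,nl_idx)→1500, (A,merge)→1620, (E,hash)→2440 …(+2); best=500 via (A,hash)
  {BE}: card=3750; try (B,hash)→900, (E,merge)→1750, (B,merge)→1850, (E,hash)→2500, (E,nl_idx)→4200, (E,nl)→7550 …(+1); best=900 via (B,hash)
  {AC}: card=240; try (A,hash)→320, (C,nl_idx)→380, (C,merge)→560, (A,merge)→600, (A,nl_idx)→600, (C,hash)→760 …(+2); best=320 via (A,hash)
  {BD}: card=1500; try (B,hash)→900, (D,merge)→1750, (B,merge)→1850, (D,nl_idx)→1950, (D,hash)→2500, (D,nl)→7550 …(+1); best=900 via (B,hash)
  {ABE}: card=15000; try (B,hash)→1700, (A,hash)→4850, (B,merge)→7450, (B,nl)→30500, (A,nl_idx)→34650, (A,merge)→49770 …(+1); best=1700 via (B,hash)
  {ACE}: card=7200; try (C,hash)→1820, (E,hash)→2960, (E,merge)→3830, (C,merge)→7520, (E,nl_idx)→9440, (C,nl_idx)→11300 …(+2); best=1820 via (C,hash)
  {BDE}: card=112500; try (E,hash)→4800, (D,hash)→7050, (E,merge)→20250, (D,merge)→51000, (E,nl_idx)→125400, (D,nl_idx)→143400 …(+2); best=4800 via (E,hash)
  {ABDE}: card=450000; try (D,hash)→19100, (A,hash)→117500, (D,merge)→228050, (D,nl_idx)→571700, (A,nl_idx)→1017300, (A,merge)→2029920 …(+2); best=19100 via (D,hash)
  {ABCE}: card=180000; try (B,hash)→9620, (C,hash)→17420, (B,merge)→102970, (C,merge)→227120, (C,nl_idx)→271700, (B,nl)→361820 …(+1); best=9620 via (B,hash)
  {ABCDE}: card=5400000; try (D,hash)→192020, (C,hash)→469820, (D,merge)→3430970, (D,nl_idx)→6849620, (C,nl_idx)→8119100, (C,merge)→9019520 …(+2); best=192020 via (D,hash)

cost=192020; order=E,A,C,B,D; methods=hash,hash,hash,hash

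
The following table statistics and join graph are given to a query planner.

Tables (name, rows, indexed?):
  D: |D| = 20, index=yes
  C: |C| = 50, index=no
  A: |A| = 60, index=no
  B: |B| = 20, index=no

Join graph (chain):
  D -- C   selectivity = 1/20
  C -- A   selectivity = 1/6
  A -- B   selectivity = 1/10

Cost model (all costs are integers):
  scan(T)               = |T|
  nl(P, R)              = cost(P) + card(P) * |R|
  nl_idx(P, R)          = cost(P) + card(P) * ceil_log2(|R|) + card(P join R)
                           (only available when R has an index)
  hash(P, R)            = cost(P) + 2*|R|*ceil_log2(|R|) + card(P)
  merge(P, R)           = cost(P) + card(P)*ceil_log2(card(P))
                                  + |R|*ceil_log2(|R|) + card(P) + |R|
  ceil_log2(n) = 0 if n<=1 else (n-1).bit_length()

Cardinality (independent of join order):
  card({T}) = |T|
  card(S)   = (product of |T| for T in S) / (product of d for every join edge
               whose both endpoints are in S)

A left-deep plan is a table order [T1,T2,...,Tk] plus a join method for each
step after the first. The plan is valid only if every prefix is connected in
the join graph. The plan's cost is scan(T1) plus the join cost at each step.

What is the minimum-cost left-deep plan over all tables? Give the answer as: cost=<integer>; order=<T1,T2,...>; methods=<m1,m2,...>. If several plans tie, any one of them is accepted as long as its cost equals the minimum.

cost=1770; order=C,D,A,B; methods=hash,hash,hash

Selinger DP (subsets sized 1..n):
  {D}: scan cost=20, card=20
  {C}: scan cost=50, card=50
  {A}: scan cost=60, card=60
  {B}: scan cost=20, card=20
  {CD}: card=50; try (D,hash)→300, (D,nl_idx)→350, (C,merge)→490, (D,merge)→520, (C,hash)→640, (C,nl)→1020 …(+1); best=300 via (D,hash)
  {AC}: card=500; try (C,hash)→720, (A,hash)→820, (A,merge)→820, (C,merge)→830, (A,nl)→3050, (C,nl)→3060; best=720 via (C,hash)
  {AB}: card=120; try (B,hash)→320, (A,merge)→560, (B,merge)→600, (A,hash)→760, (A,nl)→1220, (B,nl)→1260; best=320 via (B,hash)
  {ACD}: card=500; try (A,hash)→1070, (A,merge)→1070, (D,hash)→1420, (A,nl)→3300, (D,nl_idx)→3720, (D,merge)→5840 …(+1); best=1070 via (A,hash)
  {ABC}: card=1000; try (C,hash)→1040, (B,hash)→1420, (C,merge)→1630, (B,merge)→5840, (C,nl)→6320, (B,nl)→10720; best=1040 via (C,hash)
  {ABCD}: card=1000; try (B,hash)→1770, (D,hash)→2240, (B,merge)→6190, (D,nl_idx)→7040, (B,nl)→11070, (D,merge)→12160 …(+1); best=1770 via (B,hash)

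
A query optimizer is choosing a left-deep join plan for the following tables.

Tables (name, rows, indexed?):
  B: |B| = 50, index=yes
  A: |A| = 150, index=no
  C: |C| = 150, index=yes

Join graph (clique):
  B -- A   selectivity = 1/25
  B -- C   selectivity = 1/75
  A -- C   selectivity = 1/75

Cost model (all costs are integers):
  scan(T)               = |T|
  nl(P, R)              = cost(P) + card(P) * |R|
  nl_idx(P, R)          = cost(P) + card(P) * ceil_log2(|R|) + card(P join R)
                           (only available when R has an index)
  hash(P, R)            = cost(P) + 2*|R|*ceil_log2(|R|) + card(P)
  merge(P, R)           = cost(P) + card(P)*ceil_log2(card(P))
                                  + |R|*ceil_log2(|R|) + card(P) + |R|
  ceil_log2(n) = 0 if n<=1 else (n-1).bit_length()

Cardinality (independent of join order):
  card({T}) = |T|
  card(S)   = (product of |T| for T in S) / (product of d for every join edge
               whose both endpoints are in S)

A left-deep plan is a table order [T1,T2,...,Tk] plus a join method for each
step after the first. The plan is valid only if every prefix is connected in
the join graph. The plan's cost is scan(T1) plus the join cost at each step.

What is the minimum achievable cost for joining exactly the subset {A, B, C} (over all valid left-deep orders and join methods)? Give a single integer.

Selinger DP over subsets of {A,B,C}:
  {B}: scan cost=50, card=50
  {A}: scan cost=150, card=150
  {C}: scan cost=150, card=150
  {AB}: card=300; try (B,hash)→900, (B,nl_idx)→1350, (A,merge)→1750, (B,merge)→1850, (A,hash)→2500, (A,nl)→7550 …(+1); best=900 via (B,hash)
  {BC}: card=100; try (C,nl_idx)→550, (B,hash)→900, (B,nl_idx)→1150, (C,merge)→1750, (B,merge)→1850, (C,hash)→2500 …(+2); best=550 via (C,nl_idx)
  {AC}: card=300; try (C,nl_idx)→1650, (C,hash)→2700, (A,hash)→2700, (C,merge)→2850, (A,merge)→2850, (C,nl)→22650 …(+1); best=1650 via (C,nl_idx)
  {ABC}: card=8; try (B,hash)→2550, (A,merge)→2700, (A,hash)→3050, (C,nl_idx)→3308, (B,nl_idx)→3458, (C,hash)→3600 …(+5); best=2550 via (B,hash)

2550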